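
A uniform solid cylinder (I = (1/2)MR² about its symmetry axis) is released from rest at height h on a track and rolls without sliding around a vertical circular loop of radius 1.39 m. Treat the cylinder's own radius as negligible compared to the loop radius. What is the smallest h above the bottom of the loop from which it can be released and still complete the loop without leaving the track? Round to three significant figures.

Here I = (1/2)MR², so the shape factor k = I/(MR²) = 0.5.
At the top, contact is just lost when gravity alone supplies the centripetal force: Mg = Mv_top²/r, i.e. v_top² = gr.
With ω = v/R, the kinetic energy at speed v is ½(1+k)Mv² = (3/4)Mv².
Energy conservation from release (height h) to the top (height 2r): Mgh = Mg(2r) + (3/4)M·gr.
Thus h_min = 2r + (1+k)r/2 = r(2 + 1.5/2) = 1.39 × 2.75 ≈ 3.82 m.

h_min ≈ 3.82 m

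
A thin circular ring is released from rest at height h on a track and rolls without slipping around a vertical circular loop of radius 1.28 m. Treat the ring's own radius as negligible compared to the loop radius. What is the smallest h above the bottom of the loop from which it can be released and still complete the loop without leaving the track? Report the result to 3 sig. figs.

h_min ≈ 3.84 m

Here I = MR², so the shape factor k = I/(MR²) = 1.
At the top of the loop, the minimum-contact condition is Mg = Mv_top²/r, so v_top² = gr.
With ω = v/R, the kinetic energy at speed v is ½(1+k)Mv² = Mv².
Energy conservation from release (height h) to the top (height 2r): Mgh = Mg(2r) + M·gr.
Thus h_min = 2r + (1+k)r/2 = r(2 + 2/2) = 1.28 × 3 ≈ 3.84 m.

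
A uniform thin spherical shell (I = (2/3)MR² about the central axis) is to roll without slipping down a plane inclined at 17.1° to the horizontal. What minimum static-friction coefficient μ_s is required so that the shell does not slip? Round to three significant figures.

μ_min ≈ 0.123

For this body I = (2/3)MR², i.e. k = I/(MR²) = 2/3.
Along the incline Mg sinθ − f = Ma, and torque about the center fR = Iα = kMR²(a/R) gives f = kMa.
These give a = g sinθ/(1+k) and the required friction f = kMg sinθ/(1+k).
With N = Mg cosθ, the no-slip condition f ≤ μN gives μ_min = f/N = k tanθ/(1+k).
μ_min = (2/3) × tan17.1° / 1.667 ≈ 0.123.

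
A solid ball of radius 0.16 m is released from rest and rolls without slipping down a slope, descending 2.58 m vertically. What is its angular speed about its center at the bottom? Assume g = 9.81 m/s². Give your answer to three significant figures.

For this body I = (2/5)MR², i.e. k = I/(MR²) = 0.4.
Since it rolls without slipping, ω = v/R and KE = ½Mv² + ½Iω² = ½(1+k)Mv² = (7/10)Mv².
Energy conservation Mgh = ½(1+k)Mv² gives v = √(2gh/(1+k)) = √(2 × 9.81 × 2.58 / 1.4) = 6.013 m/s.
Then ω = v/R = 6.013 / 0.16 ≈ 37.6 rad/s.

ω ≈ 37.6 rad/s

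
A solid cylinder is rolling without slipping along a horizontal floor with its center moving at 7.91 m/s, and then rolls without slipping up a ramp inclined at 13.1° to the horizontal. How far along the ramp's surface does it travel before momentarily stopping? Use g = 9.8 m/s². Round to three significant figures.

d ≈ 21.1 m

The moment of inertia is (1/2)MR², giving k ≡ I/(MR²) = 0.5.
Since it rolls without slipping, ω = v/R and KE = ½Mv² + ½Iω² = ½(1+k)Mv² = (3/4)Mv².
Setting this equal to Mgh gives the vertical rise h = (1+k)v₀²/(2g) = 1.5×7.91²/(2×9.8) = 4.788 m.
The distance along the slope is d = h/sinθ = 4.788/sin13.1° ≈ 21.1 m.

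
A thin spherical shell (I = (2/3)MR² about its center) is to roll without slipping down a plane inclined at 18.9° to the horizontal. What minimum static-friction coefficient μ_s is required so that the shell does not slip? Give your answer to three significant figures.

With I = (2/3)MR², the ratio k = I/(MR²) is 2/3.
Translational: Mg sinθ − f = Ma. Rotational about the CM: fR = Iα = kMRa, so f = kMa.
These give a = g sinθ/(1+k) and the required friction f = kMg sinθ/(1+k).
With N = Mg cosθ, the no-slip condition f ≤ μN gives μ_min = f/N = k tanθ/(1+k).
μ_min = (2/3) × tan18.9° / 1.667 ≈ 0.137.

μ_min ≈ 0.137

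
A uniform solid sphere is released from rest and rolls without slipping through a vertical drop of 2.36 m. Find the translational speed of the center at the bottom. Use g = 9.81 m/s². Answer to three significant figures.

v ≈ 5.75 m/s

The moment of inertia is (2/5)MR², giving k ≡ I/(MR²) = 0.4.
Pure rolling means v = ωR; then KE = ½Mv² + ½I(v/R)² = ½(1+k)Mv² = (7/10)Mv².
Setting Mgh = (7/10)Mv² gives v = √(2gh/(1+k)) = √(2·9.81·2.36/1.4) ≈ 5.75 m/s.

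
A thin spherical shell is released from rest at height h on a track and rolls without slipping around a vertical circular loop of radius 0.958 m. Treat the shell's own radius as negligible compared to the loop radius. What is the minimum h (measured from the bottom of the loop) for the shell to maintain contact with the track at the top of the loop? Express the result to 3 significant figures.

With I = (2/3)MR², the ratio k = I/(MR²) is 2/3.
At the top of the loop, the minimum-contact condition is Mg = Mv_top²/r, so v_top² = gr.
With ω = v/R, the kinetic energy at speed v is ½(1+k)Mv² = (5/6)Mv².
Energy conservation from release (height h) to the top (height 2r): Mgh = Mg(2r) + (5/6)M·gr.
Thus h_min = 2r + (1+k)r/2 = r(2 + 1.667/2) = 0.958 × 2.833 ≈ 2.71 m.

h_min ≈ 2.71 m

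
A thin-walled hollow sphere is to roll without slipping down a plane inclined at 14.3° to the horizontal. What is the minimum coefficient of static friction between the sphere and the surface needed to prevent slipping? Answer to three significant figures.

Here I = (2/3)MR², so the shape factor k = I/(MR²) = 2/3.
Translational: Mg sinθ − f = Ma. Rotational about the CM: fR = Iα = kMRa, so f = kMa.
These give a = g sinθ/(1+k) and the required friction f = kMg sinθ/(1+k).
With N = Mg cosθ, the no-slip condition f ≤ μN gives μ_min = f/N = k tanθ/(1+k).
μ_min = (2/3) × tan14.3° / 1.667 ≈ 0.102.

μ_min ≈ 0.102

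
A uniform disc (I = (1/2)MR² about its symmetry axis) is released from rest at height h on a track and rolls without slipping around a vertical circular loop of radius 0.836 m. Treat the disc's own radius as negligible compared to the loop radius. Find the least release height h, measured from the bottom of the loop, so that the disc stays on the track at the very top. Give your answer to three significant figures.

h_min ≈ 2.30 m

For this body I = (1/2)MR², i.e. k = I/(MR²) = 0.5.
At the top of the loop, the minimum-contact condition is Mg = Mv_top²/r, so v_top² = gr.
With ω = v/R, the kinetic energy at speed v is ½(1+k)Mv² = (3/4)Mv².
Energy conservation from release (height h) to the top (height 2r): Mgh = Mg(2r) + (3/4)M·gr.
Thus h_min = 2r + (1+k)r/2 = r(2 + 1.5/2) = 0.836 × 2.75 ≈ 2.30 m.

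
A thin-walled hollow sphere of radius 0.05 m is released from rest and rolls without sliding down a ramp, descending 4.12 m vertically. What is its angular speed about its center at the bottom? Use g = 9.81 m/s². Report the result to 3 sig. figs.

ω ≈ 139 rad/s

For this body I = (2/3)MR², i.e. k = I/(MR²) = 2/3.
Since it rolls without slipping, ω = v/R and KE = ½Mv² + ½Iω² = ½(1+k)Mv² = (5/6)Mv².
Energy conservation Mgh = ½(1+k)Mv² gives v = √(2gh/(1+k)) = √(2 × 9.81 × 4.12 / 1.667) = 6.964 m/s.
Then ω = v/R = 6.964 / 0.05 ≈ 139 rad/s.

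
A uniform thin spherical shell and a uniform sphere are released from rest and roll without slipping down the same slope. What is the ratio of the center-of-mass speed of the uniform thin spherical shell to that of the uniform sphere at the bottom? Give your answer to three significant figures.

v_ratio ≈ 0.917

Each satisfies Mgh = ½(1+k)Mv² with k = I/(MR²), so v ∝ 1/√(1+k).
For the uniform thin spherical shell k = 2/3; for the uniform sphere k = 0.4.
v₁/v₂ = √((1+k₂)/(1+k₁)) = √(1.4/1.667) ≈ 0.917.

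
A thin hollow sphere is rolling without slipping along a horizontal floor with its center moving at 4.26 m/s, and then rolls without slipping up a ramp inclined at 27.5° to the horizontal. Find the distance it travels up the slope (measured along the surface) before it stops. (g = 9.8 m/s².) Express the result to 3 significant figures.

d ≈ 3.34 m

Here I = (2/3)MR², so the shape factor k = I/(MR²) = 2/3.
The rolling condition ω = v/R makes the rotational term ½I(v/R)² = ½kMv², so KE_total = ½(1+k)Mv² = (5/6)Mv².
Setting this equal to Mgh gives the vertical rise h = (1+k)v₀²/(2g) = 1.667×4.26²/(2×9.8) = 1.543 m.
Along the incline, d = h/sinθ = 1.543/sin27.5° ≈ 3.34 m.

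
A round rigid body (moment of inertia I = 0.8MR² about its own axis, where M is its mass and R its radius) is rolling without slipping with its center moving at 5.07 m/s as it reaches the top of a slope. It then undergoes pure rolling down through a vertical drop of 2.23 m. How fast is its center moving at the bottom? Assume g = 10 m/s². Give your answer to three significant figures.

v ≈ 7.11 m/s

Here I = 0.8MR², so the shape factor k = I/(MR²) = 0.8.
Pure rolling means v = ωR; then KE = ½Mv² + ½I(v/R)² = ½(1+k)Mv² = (9/10)Mv².
Conserving energy between top and bottom: (9/10)Mv² = (9/10)Mv₀² + Mgh, hence v² = v₀² + 2gh/(1+k).
v = √(5.07² + 2×10×2.23/1.8) = √50.48 ≈ 7.11 m/s.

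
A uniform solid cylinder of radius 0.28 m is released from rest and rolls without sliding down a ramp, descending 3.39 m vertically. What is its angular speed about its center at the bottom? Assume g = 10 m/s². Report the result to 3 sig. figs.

With I = (1/2)MR², the ratio k = I/(MR²) is 0.5.
Rolling without slipping gives ω = v/R, so the total kinetic energy is ½Mv² + ½Iω² = ½(1+k)Mv² = (3/4)Mv².
Energy conservation Mgh = ½(1+k)Mv² gives v = √(2gh/(1+k)) = √(2 × 10 × 3.39 / 1.5) = 6.723 m/s.
The angular speed follows from ω = v/R = 6.723/0.28 ≈ 24.0 rad/s.

ω ≈ 24.0 rad/s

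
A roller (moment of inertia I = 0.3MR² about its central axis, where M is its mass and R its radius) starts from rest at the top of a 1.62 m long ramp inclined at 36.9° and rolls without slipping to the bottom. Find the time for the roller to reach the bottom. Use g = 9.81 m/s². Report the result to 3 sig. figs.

The moment of inertia is 0.3MR², giving k ≡ I/(MR²) = 0.3.
Newton's second law down the slope: Mg sinθ − f = Ma. The torque equation fR = Iα (with α = a/R) gives f = kMa.
Hence a = g sinθ/(1+k) = 9.81×sin36.9°/1.3 = 4.531 m/s².
With constant a from rest, t = √(2L/a) = √(2·1.62/4.531) ≈ 0.846 s.

t ≈ 0.846 s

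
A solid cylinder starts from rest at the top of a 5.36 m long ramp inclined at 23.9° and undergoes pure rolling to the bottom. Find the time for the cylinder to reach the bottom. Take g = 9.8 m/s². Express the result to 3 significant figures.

t ≈ 2.01 s

The moment of inertia is (1/2)MR², giving k ≡ I/(MR²) = 0.5.
Newton's second law down the slope: Mg sinθ − f = Ma. The torque equation fR = Iα (with α = a/R) gives f = kMa.
Hence a = g sinθ/(1+k) = 9.8×sin23.9°/1.5 = 2.647 m/s².
With constant a from rest, t = √(2L/a) = √(2·5.36/2.647) ≈ 2.01 s.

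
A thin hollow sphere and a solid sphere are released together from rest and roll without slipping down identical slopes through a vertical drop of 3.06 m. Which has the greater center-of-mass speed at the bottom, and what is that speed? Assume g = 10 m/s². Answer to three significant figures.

For rolling without slipping, Mgh = ½(1+k)Mv² where k = I/(MR²), so v = √(2gh/(1+k)).
Thin hollow sphere: k = 2/3, giving v = √(2×10×3.06/1.667) = 6.06 m/s.
Solid sphere: k = 0.4, giving v = √(2×10×3.06/1.4) = 6.612 m/s.
The smaller k wins: the solid sphere, at ≈ 6.61 m/s.

the solid sphere, at v ≈ 6.61 m/s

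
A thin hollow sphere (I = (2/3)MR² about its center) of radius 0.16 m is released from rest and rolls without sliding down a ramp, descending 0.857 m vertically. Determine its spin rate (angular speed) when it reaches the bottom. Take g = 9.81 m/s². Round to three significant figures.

ω ≈ 19.9 rad/s

For this body I = (2/3)MR², i.e. k = I/(MR²) = 2/3.
Rolling without slipping gives ω = v/R, so the total kinetic energy is ½Mv² + ½Iω² = ½(1+k)Mv² = (5/6)Mv².
Energy conservation Mgh = ½(1+k)Mv² gives v = √(2gh/(1+k)) = √(2 × 9.81 × 0.857 / 1.667) = 3.176 m/s.
Then ω = v/R = 3.176 / 0.16 ≈ 19.9 rad/s.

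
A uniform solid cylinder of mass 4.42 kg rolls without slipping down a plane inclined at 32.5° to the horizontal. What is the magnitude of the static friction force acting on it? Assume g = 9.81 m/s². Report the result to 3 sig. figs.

For this body I = (1/2)MR², i.e. k = I/(MR²) = 0.5.
Translational: Mg sinθ − f = Ma. Rotational about the CM: fR = Iα = kMRa, so f = kMa.
Combining, a = g sinθ/(1+k) and f = kMa = kMg sinθ/(1+k).
f = 0.5 × 4.42 × 9.81 × sin32.5° / 1.5 ≈ 7.77 N.

f ≈ 7.77 N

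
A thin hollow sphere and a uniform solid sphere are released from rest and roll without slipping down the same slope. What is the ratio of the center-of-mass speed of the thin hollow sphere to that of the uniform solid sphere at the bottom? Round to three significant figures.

v_ratio ≈ 0.917

Each satisfies Mgh = ½(1+k)Mv² with k = I/(MR²), so v ∝ 1/√(1+k).
For the thin hollow sphere k = 2/3; for the uniform solid sphere k = 0.4.
v₁/v₂ = √((1+k₂)/(1+k₁)) = √(1.4/1.667) ≈ 0.917.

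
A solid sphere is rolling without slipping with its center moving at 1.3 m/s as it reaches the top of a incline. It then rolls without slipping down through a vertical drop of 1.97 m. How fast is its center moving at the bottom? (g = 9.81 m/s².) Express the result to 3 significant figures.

v ≈ 5.41 m/s

The moment of inertia is (2/5)MR², giving k ≡ I/(MR²) = 0.4.
Since it rolls without slipping, ω = v/R and KE = ½Mv² + ½Iω² = ½(1+k)Mv² = (7/10)Mv².
Energy conservation: (7/10)Mv₀² + Mgh = (7/10)Mv², so v² = v₀² + 2gh/(1+k).
v = √(1.3² + 2×9.81×1.97/1.4) = √29.3 ≈ 5.41 m/s.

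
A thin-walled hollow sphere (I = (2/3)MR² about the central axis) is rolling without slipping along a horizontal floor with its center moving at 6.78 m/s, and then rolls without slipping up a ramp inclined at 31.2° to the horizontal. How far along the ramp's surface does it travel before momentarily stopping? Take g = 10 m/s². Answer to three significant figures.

d ≈ 7.39 m

Here I = (2/3)MR², so the shape factor k = I/(MR²) = 2/3.
Since it rolls without slipping, ω = v/R and KE = ½Mv² + ½Iω² = ½(1+k)Mv² = (5/6)Mv².
Setting this equal to Mgh gives the vertical rise h = (1+k)v₀²/(2g) = 1.667×6.78²/(2×10) = 3.831 m.
Along the incline, d = h/sinθ = 3.831/sin31.2° ≈ 7.39 m.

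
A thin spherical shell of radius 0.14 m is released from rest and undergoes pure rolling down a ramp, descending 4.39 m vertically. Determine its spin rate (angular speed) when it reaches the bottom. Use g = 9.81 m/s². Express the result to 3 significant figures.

ω ≈ 51.3 rad/s

With I = (2/3)MR², the ratio k = I/(MR²) is 2/3.
Pure rolling means v = ωR; then KE = ½Mv² + ½I(v/R)² = ½(1+k)Mv² = (5/6)Mv².
Energy conservation Mgh = ½(1+k)Mv² gives v = √(2gh/(1+k)) = √(2 × 9.81 × 4.39 / 1.667) = 7.189 m/s.
The angular speed follows from ω = v/R = 7.189/0.14 ≈ 51.3 rad/s.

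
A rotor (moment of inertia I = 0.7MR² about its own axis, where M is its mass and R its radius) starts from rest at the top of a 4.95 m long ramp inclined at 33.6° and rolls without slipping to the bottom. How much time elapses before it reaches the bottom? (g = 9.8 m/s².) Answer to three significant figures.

t ≈ 1.76 s

Here I = 0.7MR², so the shape factor k = I/(MR²) = 0.7.
Newton's second law down the slope: Mg sinθ − f = Ma. The torque equation fR = Iα (with α = a/R) gives f = kMa.
Hence a = g sinθ/(1+k) = 9.8×sin33.6°/1.7 = 3.19 m/s².
Starting from rest, L = ½at², so t = √(2L/a) = √(2×4.95/3.19) ≈ 1.76 s.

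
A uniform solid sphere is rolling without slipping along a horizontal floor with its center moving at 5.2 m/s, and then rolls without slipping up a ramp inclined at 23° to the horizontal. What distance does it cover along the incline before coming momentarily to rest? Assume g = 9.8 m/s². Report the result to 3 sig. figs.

With I = (2/5)MR², the ratio k = I/(MR²) is 0.4.
Since it rolls without slipping, ω = v/R and KE = ½Mv² + ½Iω² = ½(1+k)Mv² = (7/10)Mv².
Setting this equal to Mgh gives the vertical rise h = (1+k)v₀²/(2g) = 1.4×5.2²/(2×9.8) = 1.931 m.
Along the incline, d = h/sinθ = 1.931/sin23° ≈ 4.94 m.

d ≈ 4.94 m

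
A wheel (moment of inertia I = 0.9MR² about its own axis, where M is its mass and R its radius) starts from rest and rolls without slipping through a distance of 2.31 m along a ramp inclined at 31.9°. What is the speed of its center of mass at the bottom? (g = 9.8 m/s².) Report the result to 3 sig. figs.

With I = 0.9MR², the ratio k = I/(MR²) is 0.9.
Pure rolling means v = ωR; then KE = ½Mv² + ½I(v/R)² = ½(1+k)Mv² = (19/20)Mv².
The vertical drop is h = L sinθ = 2.31 × sin31.9° = 1.221 m.
Energy conservation: Mgh = (19/20)Mv², so v = √(2gh/(1+k)) = √(2 × 9.8 × 1.221 / 1.9) ≈ 3.55 m/s.

v ≈ 3.55 m/s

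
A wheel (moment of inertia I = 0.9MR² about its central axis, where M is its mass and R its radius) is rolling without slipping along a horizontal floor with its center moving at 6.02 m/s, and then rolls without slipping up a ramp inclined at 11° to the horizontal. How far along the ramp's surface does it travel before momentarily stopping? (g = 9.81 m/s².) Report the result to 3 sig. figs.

d ≈ 18.4 m

For this body I = 0.9MR², i.e. k = I/(MR²) = 0.9.
Since it rolls without slipping, ω = v/R and KE = ½Mv² + ½Iω² = ½(1+k)Mv² = (19/20)Mv².
Setting this equal to Mgh gives the vertical rise h = (1+k)v₀²/(2g) = 1.9×6.02²/(2×9.81) = 3.51 m.
The distance along the slope is d = h/sinθ = 3.51/sin11° ≈ 18.4 m.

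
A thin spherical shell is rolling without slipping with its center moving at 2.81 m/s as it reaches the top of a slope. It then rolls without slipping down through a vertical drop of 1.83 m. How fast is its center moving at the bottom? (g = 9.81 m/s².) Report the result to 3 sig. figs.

v ≈ 5.43 m/s

The moment of inertia is (2/3)MR², giving k ≡ I/(MR²) = 2/3.
Pure rolling means v = ωR; then KE = ½Mv² + ½I(v/R)² = ½(1+k)Mv² = (5/6)Mv².
Energy conservation: (5/6)Mv₀² + Mgh = (5/6)Mv², so v² = v₀² + 2gh/(1+k).
v = √(2.81² + 2×9.81×1.83/1.667) = √29.44 ≈ 5.43 m/s.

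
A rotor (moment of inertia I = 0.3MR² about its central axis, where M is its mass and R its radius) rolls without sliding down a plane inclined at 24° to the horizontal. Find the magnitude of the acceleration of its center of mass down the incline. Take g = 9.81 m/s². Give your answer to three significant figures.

a ≈ 3.07 m/s²

For this body I = 0.3MR², i.e. k = I/(MR²) = 0.3.
Along the incline Mg sinθ − f = Ma, and torque about the center fR = Iα = kMR²(a/R) gives f = kMa.
Eliminating f: Mg sinθ = (1+k)Ma, so a = g sinθ/(1+k) = 9.81 × sin24° / 1.3 ≈ 3.07 m/s².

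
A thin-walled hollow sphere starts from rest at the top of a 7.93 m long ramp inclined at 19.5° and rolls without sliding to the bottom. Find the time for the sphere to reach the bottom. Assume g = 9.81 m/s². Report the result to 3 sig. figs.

t ≈ 2.84 s

For this body I = (2/3)MR², i.e. k = I/(MR²) = 2/3.
Along the incline Mg sinθ − f = Ma, and torque about the center fR = Iα = kMR²(a/R) gives f = kMa.
Hence a = g sinθ/(1+k) = 9.81×sin19.5°/1.667 = 1.965 m/s².
With constant a from rest, t = √(2L/a) = √(2·7.93/1.965) ≈ 2.84 s.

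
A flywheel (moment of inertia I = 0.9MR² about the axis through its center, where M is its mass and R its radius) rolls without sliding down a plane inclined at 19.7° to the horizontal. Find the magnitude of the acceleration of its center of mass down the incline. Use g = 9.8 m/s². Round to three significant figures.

a ≈ 1.74 m/s²

Here I = 0.9MR², so the shape factor k = I/(MR²) = 0.9.
Translational: Mg sinθ − f = Ma. Rotational about the CM: fR = Iα = kMRa, so f = kMa.
Eliminating f: Mg sinθ = (1+k)Ma, so a = g sinθ/(1+k) = 9.8 × sin19.7° / 1.9 ≈ 1.74 m/s².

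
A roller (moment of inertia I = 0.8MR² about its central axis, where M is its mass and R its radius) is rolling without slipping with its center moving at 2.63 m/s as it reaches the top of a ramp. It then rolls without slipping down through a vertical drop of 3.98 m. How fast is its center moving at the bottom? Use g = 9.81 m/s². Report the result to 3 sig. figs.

Here I = 0.8MR², so the shape factor k = I/(MR²) = 0.8.
Rolling without slipping gives ω = v/R, so the total kinetic energy is ½Mv² + ½Iω² = ½(1+k)Mv² = (9/10)Mv².
Energy conservation: (9/10)Mv₀² + Mgh = (9/10)Mv², so v² = v₀² + 2gh/(1+k).
v = √(2.63² + 2×9.81×3.98/1.8) = √50.3 ≈ 7.09 m/s.

v ≈ 7.09 m/s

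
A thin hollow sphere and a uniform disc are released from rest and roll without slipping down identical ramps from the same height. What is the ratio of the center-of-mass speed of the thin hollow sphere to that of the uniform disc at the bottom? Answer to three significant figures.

Each satisfies Mgh = ½(1+k)Mv² with k = I/(MR²), so v ∝ 1/√(1+k).
For the thin hollow sphere k = 2/3; for the uniform disc k = 0.5.
v₁/v₂ = √((1+k₂)/(1+k₁)) = √(1.5/1.667) ≈ 0.949.

v_ratio ≈ 0.949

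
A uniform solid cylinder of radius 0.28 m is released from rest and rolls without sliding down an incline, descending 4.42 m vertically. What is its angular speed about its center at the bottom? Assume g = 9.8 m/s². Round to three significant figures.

For this body I = (1/2)MR², i.e. k = I/(MR²) = 0.5.
Since it rolls without slipping, ω = v/R and KE = ½Mv² + ½Iω² = ½(1+k)Mv² = (3/4)Mv².
Energy conservation Mgh = ½(1+k)Mv² gives v = √(2gh/(1+k)) = √(2 × 9.8 × 4.42 / 1.5) = 7.6 m/s.
Then ω = v/R = 7.6 / 0.28 ≈ 27.1 rad/s.

ω ≈ 27.1 rad/s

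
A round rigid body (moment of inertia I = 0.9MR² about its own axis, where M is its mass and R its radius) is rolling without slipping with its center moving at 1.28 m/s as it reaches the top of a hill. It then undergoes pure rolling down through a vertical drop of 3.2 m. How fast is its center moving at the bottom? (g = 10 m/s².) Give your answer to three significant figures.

The moment of inertia is 0.9MR², giving k ≡ I/(MR²) = 0.9.
Since it rolls without slipping, ω = v/R and KE = ½Mv² + ½Iω² = ½(1+k)Mv² = (19/20)Mv².
Conserving energy between top and bottom: (19/20)Mv² = (19/20)Mv₀² + Mgh, hence v² = v₀² + 2gh/(1+k).
v = √(1.28² + 2×10×3.2/1.9) = √35.32 ≈ 5.94 m/s.

v ≈ 5.94 m/s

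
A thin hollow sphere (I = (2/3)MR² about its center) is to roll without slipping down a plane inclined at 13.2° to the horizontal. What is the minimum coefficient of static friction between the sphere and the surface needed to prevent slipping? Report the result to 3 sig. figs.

Here I = (2/3)MR², so the shape factor k = I/(MR²) = 2/3.
Translational: Mg sinθ − f = Ma. Rotational about the CM: fR = Iα = kMRa, so f = kMa.
These give a = g sinθ/(1+k) and the required friction f = kMg sinθ/(1+k).
The normal force is N = Mg cosθ, so μ_min = f/N = k tanθ/(1+k).
μ_min = (2/3) × tan13.2° / 1.667 ≈ 0.0938.

μ_min ≈ 0.0938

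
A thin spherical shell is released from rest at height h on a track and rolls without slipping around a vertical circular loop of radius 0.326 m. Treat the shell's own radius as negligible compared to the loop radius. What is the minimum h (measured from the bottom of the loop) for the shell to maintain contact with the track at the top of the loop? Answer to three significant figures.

For this body I = (2/3)MR², i.e. k = I/(MR²) = 2/3.
At the top of the loop, the minimum-contact condition is Mg = Mv_top²/r, so v_top² = gr.
With ω = v/R, the kinetic energy at speed v is ½(1+k)Mv² = (5/6)Mv².
Energy conservation from release (height h) to the top (height 2r): Mgh = Mg(2r) + (5/6)M·gr.
Thus h_min = 2r + (1+k)r/2 = r(2 + 1.667/2) = 0.326 × 2.833 ≈ 0.924 m.

h_min ≈ 0.924 m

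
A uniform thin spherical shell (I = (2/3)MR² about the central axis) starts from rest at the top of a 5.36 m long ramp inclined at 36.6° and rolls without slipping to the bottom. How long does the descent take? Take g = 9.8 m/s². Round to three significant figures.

With I = (2/3)MR², the ratio k = I/(MR²) is 2/3.
Along the incline Mg sinθ − f = Ma, and torque about the center fR = Iα = kMR²(a/R) gives f = kMa.
Hence a = g sinθ/(1+k) = 9.8×sin36.6°/1.667 = 3.506 m/s².
Starting from rest, L = ½at², so t = √(2L/a) = √(2×5.36/3.506) ≈ 1.75 s.

t ≈ 1.75 s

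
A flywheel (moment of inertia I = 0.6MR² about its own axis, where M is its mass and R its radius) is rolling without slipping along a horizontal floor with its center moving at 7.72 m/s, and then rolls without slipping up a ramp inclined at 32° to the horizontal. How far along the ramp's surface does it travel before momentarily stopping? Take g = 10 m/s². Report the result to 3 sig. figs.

d ≈ 9.00 m

The moment of inertia is 0.6MR², giving k ≡ I/(MR²) = 0.6.
The rolling condition ω = v/R makes the rotational term ½I(v/R)² = ½kMv², so KE_total = ½(1+k)Mv² = (4/5)Mv².
Setting this equal to Mgh gives the vertical rise h = (1+k)v₀²/(2g) = 1.6×7.72²/(2×10) = 4.768 m.
Along the incline, d = h/sinθ = 4.768/sin32° ≈ 9.00 m.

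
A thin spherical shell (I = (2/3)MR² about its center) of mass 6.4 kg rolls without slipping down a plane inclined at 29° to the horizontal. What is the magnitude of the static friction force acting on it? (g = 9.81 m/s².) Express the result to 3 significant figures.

f ≈ 12.2 N

For this body I = (2/3)MR², i.e. k = I/(MR²) = 2/3.
Along the incline Mg sinθ − f = Ma, and torque about the center fR = Iα = kMR²(a/R) gives f = kMa.
Combining, a = g sinθ/(1+k) and f = kMa = kMg sinθ/(1+k).
f = (2/3) × 6.4 × 9.81 × sin29° / 1.667 ≈ 12.2 N.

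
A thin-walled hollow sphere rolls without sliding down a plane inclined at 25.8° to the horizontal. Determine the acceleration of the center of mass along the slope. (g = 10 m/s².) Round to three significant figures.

a ≈ 2.61 m/s²

Here I = (2/3)MR², so the shape factor k = I/(MR²) = 2/3.
Along the incline Mg sinθ − f = Ma, and torque about the center fR = Iα = kMR²(a/R) gives f = kMa.
Eliminating f: Mg sinθ = (1+k)Ma, so a = g sinθ/(1+k) = 10 × sin25.8° / 1.667 ≈ 2.61 m/s².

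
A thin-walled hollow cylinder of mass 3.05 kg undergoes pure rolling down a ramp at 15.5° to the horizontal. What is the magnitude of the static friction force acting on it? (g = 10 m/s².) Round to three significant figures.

For this body I = MR², i.e. k = I/(MR²) = 1.
Along the incline Mg sinθ − f = Ma, and torque about the center fR = Iα = kMR²(a/R) gives f = kMa.
Combining, a = g sinθ/(1+k) and f = kMa = kMg sinθ/(1+k).
f = 1 × 3.05 × 10 × sin15.5° / 2 ≈ 4.08 N.

f ≈ 4.08 N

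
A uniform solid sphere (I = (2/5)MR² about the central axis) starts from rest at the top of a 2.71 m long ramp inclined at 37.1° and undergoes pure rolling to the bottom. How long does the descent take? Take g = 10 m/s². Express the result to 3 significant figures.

t ≈ 1.12 s

With I = (2/5)MR², the ratio k = I/(MR²) is 0.4.
Translational: Mg sinθ − f = Ma. Rotational about the CM: fR = Iα = kMRa, so f = kMa.
Hence a = g sinθ/(1+k) = 10×sin37.1°/1.4 = 4.309 m/s².
With constant a from rest, t = √(2L/a) = √(2·2.71/4.309) ≈ 1.12 s.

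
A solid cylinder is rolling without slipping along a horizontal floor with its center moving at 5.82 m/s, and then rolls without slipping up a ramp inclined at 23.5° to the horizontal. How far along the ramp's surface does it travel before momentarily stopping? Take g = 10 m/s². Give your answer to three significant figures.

For this body I = (1/2)MR², i.e. k = I/(MR²) = 0.5.
The rolling condition ω = v/R makes the rotational term ½I(v/R)² = ½kMv², so KE_total = ½(1+k)Mv² = (3/4)Mv².
Setting this equal to Mgh gives the vertical rise h = (1+k)v₀²/(2g) = 1.5×5.82²/(2×10) = 2.54 m.
Along the incline, d = h/sinθ = 2.54/sin23.5° ≈ 6.37 m.

d ≈ 6.37 m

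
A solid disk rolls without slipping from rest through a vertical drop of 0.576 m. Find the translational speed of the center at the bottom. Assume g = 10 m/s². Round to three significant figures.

v ≈ 2.77 m/s

For this body I = (1/2)MR², i.e. k = I/(MR²) = 0.5.
Pure rolling means v = ωR; then KE = ½Mv² + ½I(v/R)² = ½(1+k)Mv² = (3/4)Mv².
Energy conservation: Mgh = (3/4)Mv², so v = √(2gh/(1+k)) = √(2 × 10 × 0.576 / 1.5) ≈ 2.77 m/s.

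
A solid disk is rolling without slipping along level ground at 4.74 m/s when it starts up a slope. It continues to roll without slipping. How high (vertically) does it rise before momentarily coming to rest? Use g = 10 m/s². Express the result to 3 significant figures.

h ≈ 1.69 m

With I = (1/2)MR², the ratio k = I/(MR²) is 0.5.
The rolling condition ω = v/R makes the rotational term ½I(v/R)² = ½kMv², so KE_total = ½(1+k)Mv² = (3/4)Mv².
At the top the kinetic energy is zero, so (3/4)Mv₀² = Mgh.
Thus h = (1+k)v₀²/(2g) = 1.5 × 4.74² / (2 × 10) ≈ 1.69 m.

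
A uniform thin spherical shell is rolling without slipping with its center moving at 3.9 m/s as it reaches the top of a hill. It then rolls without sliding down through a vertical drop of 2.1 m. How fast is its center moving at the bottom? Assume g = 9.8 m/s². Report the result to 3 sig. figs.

v ≈ 6.32 m/s

For this body I = (2/3)MR², i.e. k = I/(MR²) = 2/3.
Since it rolls without slipping, ω = v/R and KE = ½Mv² + ½Iω² = ½(1+k)Mv² = (5/6)Mv².
Energy conservation: (5/6)Mv₀² + Mgh = (5/6)Mv², so v² = v₀² + 2gh/(1+k).
v = √(3.9² + 2×9.8×2.1/1.667) = √39.91 ≈ 6.32 m/s.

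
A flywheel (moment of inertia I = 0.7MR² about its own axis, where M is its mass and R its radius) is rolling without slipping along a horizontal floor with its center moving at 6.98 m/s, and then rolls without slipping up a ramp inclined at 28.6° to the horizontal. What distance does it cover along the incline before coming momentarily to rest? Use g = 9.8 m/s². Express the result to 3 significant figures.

d ≈ 8.83 m

Here I = 0.7MR², so the shape factor k = I/(MR²) = 0.7.
Since it rolls without slipping, ω = v/R and KE = ½Mv² + ½Iω² = ½(1+k)Mv² = (17/20)Mv².
Setting this equal to Mgh gives the vertical rise h = (1+k)v₀²/(2g) = 1.7×6.98²/(2×9.8) = 4.226 m.
The distance along the slope is d = h/sinθ = 4.226/sin28.6° ≈ 8.83 m.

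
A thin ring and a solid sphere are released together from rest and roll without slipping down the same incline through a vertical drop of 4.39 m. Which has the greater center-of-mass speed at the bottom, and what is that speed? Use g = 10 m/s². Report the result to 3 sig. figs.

For rolling without slipping, Mgh = ½(1+k)Mv² where k = I/(MR²), so v = √(2gh/(1+k)).
Thin ring: k = 1, giving v = √(2×10×4.39/2) = 6.626 m/s.
Solid sphere: k = 0.4, giving v = √(2×10×4.39/1.4) = 7.919 m/s.
The smaller k wins: the solid sphere, at ≈ 7.92 m/s.

the solid sphere, at v ≈ 7.92 m/s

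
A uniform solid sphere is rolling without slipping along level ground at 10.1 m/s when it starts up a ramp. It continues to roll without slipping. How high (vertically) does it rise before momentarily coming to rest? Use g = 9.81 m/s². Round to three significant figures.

With I = (2/5)MR², the ratio k = I/(MR²) is 0.4.
Since it rolls without slipping, ω = v/R and KE = ½Mv² + ½Iω² = ½(1+k)Mv² = (7/10)Mv².
All of this converts to potential energy at the highest point: (7/10)Mv₀² = Mgh.
Thus h = (1+k)v₀²/(2g) = 1.4 × 10.1² / (2 × 9.81) ≈ 7.28 m.

h ≈ 7.28 m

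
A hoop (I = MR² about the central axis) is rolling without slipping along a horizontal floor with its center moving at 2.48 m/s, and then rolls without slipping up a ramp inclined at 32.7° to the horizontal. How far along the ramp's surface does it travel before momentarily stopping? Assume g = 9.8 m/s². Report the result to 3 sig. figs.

With I = MR², the ratio k = I/(MR²) is 1.
Rolling without slipping gives ω = v/R, so the total kinetic energy is ½Mv² + ½Iω² = ½(1+k)Mv² = Mv².
Setting this equal to Mgh gives the vertical rise h = (1+k)v₀²/(2g) = 2×2.48²/(2×9.8) = 0.6276 m.
Along the incline, d = h/sinθ = 0.6276/sin32.7° ≈ 1.16 m.

d ≈ 1.16 m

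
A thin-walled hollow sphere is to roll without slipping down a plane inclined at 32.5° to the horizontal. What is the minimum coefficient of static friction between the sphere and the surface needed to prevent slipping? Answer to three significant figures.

The moment of inertia is (2/3)MR², giving k ≡ I/(MR²) = 2/3.
Newton's second law down the slope: Mg sinθ − f = Ma. The torque equation fR = Iα (with α = a/R) gives f = kMa.
These give a = g sinθ/(1+k) and the required friction f = kMg sinθ/(1+k).
With N = Mg cosθ, the no-slip condition f ≤ μN gives μ_min = f/N = k tanθ/(1+k).
μ_min = (2/3) × tan32.5° / 1.667 ≈ 0.255.

μ_min ≈ 0.255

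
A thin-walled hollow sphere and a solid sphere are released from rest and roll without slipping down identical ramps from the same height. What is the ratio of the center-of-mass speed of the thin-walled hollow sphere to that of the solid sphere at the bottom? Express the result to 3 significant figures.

Each satisfies Mgh = ½(1+k)Mv² with k = I/(MR²), so v ∝ 1/√(1+k).
For the thin-walled hollow sphere k = 2/3; for the solid sphere k = 0.4.
v₁/v₂ = √((1+k₂)/(1+k₁)) = √(1.4/1.667) ≈ 0.917.

v_ratio ≈ 0.917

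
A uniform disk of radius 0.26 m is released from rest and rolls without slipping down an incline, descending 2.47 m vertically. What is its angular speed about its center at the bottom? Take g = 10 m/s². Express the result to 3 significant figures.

ω ≈ 22.1 rad/s

The moment of inertia is (1/2)MR², giving k ≡ I/(MR²) = 0.5.
The rolling condition ω = v/R makes the rotational term ½I(v/R)² = ½kMv², so KE_total = ½(1+k)Mv² = (3/4)Mv².
Energy conservation Mgh = ½(1+k)Mv² gives v = √(2gh/(1+k)) = √(2 × 10 × 2.47 / 1.5) = 5.739 m/s.
The angular speed follows from ω = v/R = 5.739/0.26 ≈ 22.1 rad/s.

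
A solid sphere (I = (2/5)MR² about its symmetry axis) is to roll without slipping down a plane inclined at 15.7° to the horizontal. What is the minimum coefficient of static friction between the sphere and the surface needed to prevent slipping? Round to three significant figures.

μ_min ≈ 0.0803

The moment of inertia is (2/5)MR², giving k ≡ I/(MR²) = 0.4.
Newton's second law down the slope: Mg sinθ − f = Ma. The torque equation fR = Iα (with α = a/R) gives f = kMa.
These give a = g sinθ/(1+k) and the required friction f = kMg sinθ/(1+k).
With N = Mg cosθ, the no-slip condition f ≤ μN gives μ_min = f/N = k tanθ/(1+k).
μ_min = 0.4 × tan15.7° / 1.4 ≈ 0.0803.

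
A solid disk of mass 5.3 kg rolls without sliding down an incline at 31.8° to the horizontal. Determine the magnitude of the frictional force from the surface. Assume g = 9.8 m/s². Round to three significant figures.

Here I = (1/2)MR², so the shape factor k = I/(MR²) = 0.5.
Newton's second law down the slope: Mg sinθ − f = Ma. The torque equation fR = Iα (with α = a/R) gives f = kMa.
Combining, a = g sinθ/(1+k) and f = kMa = kMg sinθ/(1+k).
f = 0.5 × 5.3 × 9.8 × sin31.8° / 1.5 ≈ 9.12 N.

f ≈ 9.12 N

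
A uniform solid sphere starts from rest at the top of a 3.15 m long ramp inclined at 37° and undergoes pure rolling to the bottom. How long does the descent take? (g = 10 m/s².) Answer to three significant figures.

With I = (2/5)MR², the ratio k = I/(MR²) is 0.4.
Along the incline Mg sinθ − f = Ma, and torque about the center fR = Iα = kMR²(a/R) gives f = kMa.
Hence a = g sinθ/(1+k) = 10×sin37°/1.4 = 4.299 m/s².
Starting from rest, L = ½at², so t = √(2L/a) = √(2×3.15/4.299) ≈ 1.21 s.

t ≈ 1.21 s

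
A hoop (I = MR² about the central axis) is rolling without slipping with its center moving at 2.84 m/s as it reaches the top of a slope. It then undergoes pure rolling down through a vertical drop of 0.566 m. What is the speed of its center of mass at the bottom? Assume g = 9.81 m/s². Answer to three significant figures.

v ≈ 3.69 m/s

The moment of inertia is MR², giving k ≡ I/(MR²) = 1.
Pure rolling means v = ωR; then KE = ½Mv² + ½I(v/R)² = ½(1+k)Mv² = Mv².
Energy conservation: Mv₀² + Mgh = Mv², so v² = v₀² + 2gh/(1+k).
v = √(2.84² + 2×9.81×0.566/2) = √13.62 ≈ 3.69 m/s.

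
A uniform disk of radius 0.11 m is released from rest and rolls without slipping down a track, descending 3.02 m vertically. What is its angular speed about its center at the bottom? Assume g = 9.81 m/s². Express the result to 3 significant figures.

With I = (1/2)MR², the ratio k = I/(MR²) is 0.5.
The rolling condition ω = v/R makes the rotational term ½I(v/R)² = ½kMv², so KE_total = ½(1+k)Mv² = (3/4)Mv².
Energy conservation Mgh = ½(1+k)Mv² gives v = √(2gh/(1+k)) = √(2 × 9.81 × 3.02 / 1.5) = 6.285 m/s.
Then ω = v/R = 6.285 / 0.11 ≈ 57.1 rad/s.

ω ≈ 57.1 rad/s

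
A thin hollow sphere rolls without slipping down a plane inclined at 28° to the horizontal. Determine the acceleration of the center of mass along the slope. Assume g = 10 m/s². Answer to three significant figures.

With I = (2/3)MR², the ratio k = I/(MR²) is 2/3.
Newton's second law down the slope: Mg sinθ − f = Ma. The torque equation fR = Iα (with α = a/R) gives f = kMa.
Eliminating f: Mg sinθ = (1+k)Ma, so a = g sinθ/(1+k) = 10 × sin28° / 1.667 ≈ 2.82 m/s².

a ≈ 2.82 m/s²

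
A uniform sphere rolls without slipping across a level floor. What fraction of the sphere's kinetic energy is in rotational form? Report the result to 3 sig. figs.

fraction ≈ 0.286

The moment of inertia is (2/5)MR², giving k ≡ I/(MR²) = 0.4.
With ω = v/R, KE_trans = ½Mv² and KE_rot = ½Iω² = ½kMv², so KE_total = ½(1+k)Mv².
The rotational fraction is therefore k/(1+k) = 0.4/1.4 ≈ 0.286.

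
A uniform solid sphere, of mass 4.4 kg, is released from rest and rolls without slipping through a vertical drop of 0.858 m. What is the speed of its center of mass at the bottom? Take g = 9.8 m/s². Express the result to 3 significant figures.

Here I = (2/5)MR², so the shape factor k = I/(MR²) = 0.4.
Rolling without slipping gives ω = v/R, so the total kinetic energy is ½Mv² + ½Iω² = ½(1+k)Mv² = (7/10)Mv².
Energy conservation: Mgh = (7/10)Mv², so v = √(2gh/(1+k)) = √(2 × 9.8 × 0.858 / 1.4) ≈ 3.47 m/s.

v ≈ 3.47 m/s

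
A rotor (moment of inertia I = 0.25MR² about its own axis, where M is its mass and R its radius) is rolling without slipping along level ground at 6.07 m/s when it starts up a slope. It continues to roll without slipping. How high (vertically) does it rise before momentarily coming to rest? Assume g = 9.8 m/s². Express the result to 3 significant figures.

h ≈ 2.35 m

The moment of inertia is 0.25MR², giving k ≡ I/(MR²) = 0.25.
The rolling condition ω = v/R makes the rotational term ½I(v/R)² = ½kMv², so KE_total = ½(1+k)Mv² = (5/8)Mv².
All of this converts to potential energy at the highest point: (5/8)Mv₀² = Mgh.
Thus h = (1+k)v₀²/(2g) = 1.25 × 6.07² / (2 × 9.8) ≈ 2.35 m.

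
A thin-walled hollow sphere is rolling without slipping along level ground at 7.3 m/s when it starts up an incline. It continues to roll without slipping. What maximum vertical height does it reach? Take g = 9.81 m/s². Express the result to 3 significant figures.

h ≈ 4.53 m

Here I = (2/3)MR², so the shape factor k = I/(MR²) = 2/3.
Since it rolls without slipping, ω = v/R and KE = ½Mv² + ½Iω² = ½(1+k)Mv² = (5/6)Mv².
At the top the kinetic energy is zero, so (5/6)Mv₀² = Mgh.
Thus h = (1+k)v₀²/(2g) = 1.667 × 7.3² / (2 × 9.81) ≈ 4.53 m.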